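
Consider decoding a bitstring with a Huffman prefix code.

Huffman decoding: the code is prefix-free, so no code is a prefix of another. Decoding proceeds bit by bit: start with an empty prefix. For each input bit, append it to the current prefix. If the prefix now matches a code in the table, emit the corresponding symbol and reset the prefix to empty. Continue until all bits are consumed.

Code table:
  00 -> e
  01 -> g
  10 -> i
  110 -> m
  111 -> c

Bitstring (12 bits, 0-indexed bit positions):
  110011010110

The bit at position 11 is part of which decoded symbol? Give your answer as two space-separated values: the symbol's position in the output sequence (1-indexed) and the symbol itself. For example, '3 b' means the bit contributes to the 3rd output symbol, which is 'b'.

Answer: 5 m

Derivation:
Bit 0: prefix='1' (no match yet)
Bit 1: prefix='11' (no match yet)
Bit 2: prefix='110' -> emit 'm', reset
Bit 3: prefix='0' (no match yet)
Bit 4: prefix='01' -> emit 'g', reset
Bit 5: prefix='1' (no match yet)
Bit 6: prefix='10' -> emit 'i', reset
Bit 7: prefix='1' (no match yet)
Bit 8: prefix='10' -> emit 'i', reset
Bit 9: prefix='1' (no match yet)
Bit 10: prefix='11' (no match yet)
Bit 11: prefix='110' -> emit 'm', reset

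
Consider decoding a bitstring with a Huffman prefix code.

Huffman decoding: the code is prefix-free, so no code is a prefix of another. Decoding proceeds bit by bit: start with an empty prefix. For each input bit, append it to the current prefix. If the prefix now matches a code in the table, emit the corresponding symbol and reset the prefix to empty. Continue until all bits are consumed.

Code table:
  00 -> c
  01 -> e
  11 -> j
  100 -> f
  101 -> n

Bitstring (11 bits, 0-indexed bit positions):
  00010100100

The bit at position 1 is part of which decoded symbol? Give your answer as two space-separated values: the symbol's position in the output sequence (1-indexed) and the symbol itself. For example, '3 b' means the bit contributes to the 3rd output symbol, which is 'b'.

Bit 0: prefix='0' (no match yet)
Bit 1: prefix='00' -> emit 'c', reset
Bit 2: prefix='0' (no match yet)
Bit 3: prefix='01' -> emit 'e', reset
Bit 4: prefix='0' (no match yet)
Bit 5: prefix='01' -> emit 'e', reset

Answer: 1 c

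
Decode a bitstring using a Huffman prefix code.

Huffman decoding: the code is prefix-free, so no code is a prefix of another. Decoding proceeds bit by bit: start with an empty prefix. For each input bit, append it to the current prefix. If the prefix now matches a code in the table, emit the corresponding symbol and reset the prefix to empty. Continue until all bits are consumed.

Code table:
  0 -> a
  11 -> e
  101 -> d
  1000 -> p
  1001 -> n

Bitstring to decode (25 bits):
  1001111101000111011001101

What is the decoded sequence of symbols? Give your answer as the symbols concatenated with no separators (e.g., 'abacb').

Bit 0: prefix='1' (no match yet)
Bit 1: prefix='10' (no match yet)
Bit 2: prefix='100' (no match yet)
Bit 3: prefix='1001' -> emit 'n', reset
Bit 4: prefix='1' (no match yet)
Bit 5: prefix='11' -> emit 'e', reset
Bit 6: prefix='1' (no match yet)
Bit 7: prefix='11' -> emit 'e', reset
Bit 8: prefix='0' -> emit 'a', reset
Bit 9: prefix='1' (no match yet)
Bit 10: prefix='10' (no match yet)
Bit 11: prefix='100' (no match yet)
Bit 12: prefix='1000' -> emit 'p', reset
Bit 13: prefix='1' (no match yet)
Bit 14: prefix='11' -> emit 'e', reset
Bit 15: prefix='1' (no match yet)
Bit 16: prefix='10' (no match yet)
Bit 17: prefix='101' -> emit 'd', reset
Bit 18: prefix='1' (no match yet)
Bit 19: prefix='10' (no match yet)
Bit 20: prefix='100' (no match yet)
Bit 21: prefix='1001' -> emit 'n', reset
Bit 22: prefix='1' (no match yet)
Bit 23: prefix='10' (no match yet)
Bit 24: prefix='101' -> emit 'd', reset

Answer: neeapednd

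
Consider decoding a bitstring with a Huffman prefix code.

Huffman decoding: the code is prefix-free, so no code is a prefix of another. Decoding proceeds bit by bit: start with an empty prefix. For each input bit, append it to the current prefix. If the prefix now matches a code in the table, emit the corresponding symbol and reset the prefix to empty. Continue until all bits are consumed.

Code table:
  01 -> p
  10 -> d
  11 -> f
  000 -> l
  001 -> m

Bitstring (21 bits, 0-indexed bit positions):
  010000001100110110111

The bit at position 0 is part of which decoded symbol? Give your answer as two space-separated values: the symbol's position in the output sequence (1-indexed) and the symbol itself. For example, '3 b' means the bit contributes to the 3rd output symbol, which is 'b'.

Bit 0: prefix='0' (no match yet)
Bit 1: prefix='01' -> emit 'p', reset
Bit 2: prefix='0' (no match yet)
Bit 3: prefix='00' (no match yet)
Bit 4: prefix='000' -> emit 'l', reset

Answer: 1 p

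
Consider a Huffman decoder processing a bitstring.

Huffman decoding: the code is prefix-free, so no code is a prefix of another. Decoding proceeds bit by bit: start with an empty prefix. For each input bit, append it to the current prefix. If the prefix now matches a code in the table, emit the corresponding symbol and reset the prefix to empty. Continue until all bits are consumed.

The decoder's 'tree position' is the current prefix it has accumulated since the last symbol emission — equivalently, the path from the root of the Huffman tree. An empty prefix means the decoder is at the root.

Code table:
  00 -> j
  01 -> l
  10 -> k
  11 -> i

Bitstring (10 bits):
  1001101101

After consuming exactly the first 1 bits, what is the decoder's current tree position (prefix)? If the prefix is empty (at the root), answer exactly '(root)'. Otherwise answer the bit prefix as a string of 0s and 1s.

Bit 0: prefix='1' (no match yet)

Answer: 1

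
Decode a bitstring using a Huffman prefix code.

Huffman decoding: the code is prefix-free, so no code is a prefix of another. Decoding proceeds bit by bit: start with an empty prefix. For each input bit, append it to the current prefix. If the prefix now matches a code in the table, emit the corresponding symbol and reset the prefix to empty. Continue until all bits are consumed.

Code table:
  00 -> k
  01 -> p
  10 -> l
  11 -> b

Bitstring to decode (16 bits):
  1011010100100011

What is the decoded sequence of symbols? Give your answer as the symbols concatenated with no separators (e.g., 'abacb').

Answer: lbppklkb

Derivation:
Bit 0: prefix='1' (no match yet)
Bit 1: prefix='10' -> emit 'l', reset
Bit 2: prefix='1' (no match yet)
Bit 3: prefix='11' -> emit 'b', reset
Bit 4: prefix='0' (no match yet)
Bit 5: prefix='01' -> emit 'p', reset
Bit 6: prefix='0' (no match yet)
Bit 7: prefix='01' -> emit 'p', reset
Bit 8: prefix='0' (no match yet)
Bit 9: prefix='00' -> emit 'k', reset
Bit 10: prefix='1' (no match yet)
Bit 11: prefix='10' -> emit 'l', reset
Bit 12: prefix='0' (no match yet)
Bit 13: prefix='00' -> emit 'k', reset
Bit 14: prefix='1' (no match yet)
Bit 15: prefix='11' -> emit 'b', reset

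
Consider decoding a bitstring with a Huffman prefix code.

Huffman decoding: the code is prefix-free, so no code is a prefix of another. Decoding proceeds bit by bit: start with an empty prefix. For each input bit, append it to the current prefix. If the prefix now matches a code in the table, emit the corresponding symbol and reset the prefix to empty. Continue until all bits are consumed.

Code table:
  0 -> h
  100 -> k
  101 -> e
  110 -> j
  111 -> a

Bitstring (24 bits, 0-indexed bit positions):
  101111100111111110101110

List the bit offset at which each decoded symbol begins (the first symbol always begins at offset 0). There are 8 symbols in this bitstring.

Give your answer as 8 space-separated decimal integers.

Answer: 0 3 6 9 12 15 18 21

Derivation:
Bit 0: prefix='1' (no match yet)
Bit 1: prefix='10' (no match yet)
Bit 2: prefix='101' -> emit 'e', reset
Bit 3: prefix='1' (no match yet)
Bit 4: prefix='11' (no match yet)
Bit 5: prefix='111' -> emit 'a', reset
Bit 6: prefix='1' (no match yet)
Bit 7: prefix='10' (no match yet)
Bit 8: prefix='100' -> emit 'k', reset
Bit 9: prefix='1' (no match yet)
Bit 10: prefix='11' (no match yet)
Bit 11: prefix='111' -> emit 'a', reset
Bit 12: prefix='1' (no match yet)
Bit 13: prefix='11' (no match yet)
Bit 14: prefix='111' -> emit 'a', reset
Bit 15: prefix='1' (no match yet)
Bit 16: prefix='11' (no match yet)
Bit 17: prefix='110' -> emit 'j', reset
Bit 18: prefix='1' (no match yet)
Bit 19: prefix='10' (no match yet)
Bit 20: prefix='101' -> emit 'e', reset
Bit 21: prefix='1' (no match yet)
Bit 22: prefix='11' (no match yet)
Bit 23: prefix='110' -> emit 'j', reset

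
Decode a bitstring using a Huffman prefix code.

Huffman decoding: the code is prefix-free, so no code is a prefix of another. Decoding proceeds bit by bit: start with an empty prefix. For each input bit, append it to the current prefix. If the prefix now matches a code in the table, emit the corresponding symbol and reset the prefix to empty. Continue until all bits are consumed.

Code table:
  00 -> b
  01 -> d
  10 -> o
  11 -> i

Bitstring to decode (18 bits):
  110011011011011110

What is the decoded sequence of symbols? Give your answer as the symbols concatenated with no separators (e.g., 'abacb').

Answer: ibidoidio

Derivation:
Bit 0: prefix='1' (no match yet)
Bit 1: prefix='11' -> emit 'i', reset
Bit 2: prefix='0' (no match yet)
Bit 3: prefix='00' -> emit 'b', reset
Bit 4: prefix='1' (no match yet)
Bit 5: prefix='11' -> emit 'i', reset
Bit 6: prefix='0' (no match yet)
Bit 7: prefix='01' -> emit 'd', reset
Bit 8: prefix='1' (no match yet)
Bit 9: prefix='10' -> emit 'o', reset
Bit 10: prefix='1' (no match yet)
Bit 11: prefix='11' -> emit 'i', reset
Bit 12: prefix='0' (no match yet)
Bit 13: prefix='01' -> emit 'd', reset
Bit 14: prefix='1' (no match yet)
Bit 15: prefix='11' -> emit 'i', reset
Bit 16: prefix='1' (no match yet)
Bit 17: prefix='10' -> emit 'o', reset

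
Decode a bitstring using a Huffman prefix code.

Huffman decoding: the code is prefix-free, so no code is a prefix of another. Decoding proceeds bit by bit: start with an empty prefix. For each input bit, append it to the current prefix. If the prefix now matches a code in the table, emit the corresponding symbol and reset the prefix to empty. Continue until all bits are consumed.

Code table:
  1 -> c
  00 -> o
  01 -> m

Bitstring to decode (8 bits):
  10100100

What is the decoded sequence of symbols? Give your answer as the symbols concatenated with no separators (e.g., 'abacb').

Answer: cmoco

Derivation:
Bit 0: prefix='1' -> emit 'c', reset
Bit 1: prefix='0' (no match yet)
Bit 2: prefix='01' -> emit 'm', reset
Bit 3: prefix='0' (no match yet)
Bit 4: prefix='00' -> emit 'o', reset
Bit 5: prefix='1' -> emit 'c', reset
Bit 6: prefix='0' (no match yet)
Bit 7: prefix='00' -> emit 'o', reset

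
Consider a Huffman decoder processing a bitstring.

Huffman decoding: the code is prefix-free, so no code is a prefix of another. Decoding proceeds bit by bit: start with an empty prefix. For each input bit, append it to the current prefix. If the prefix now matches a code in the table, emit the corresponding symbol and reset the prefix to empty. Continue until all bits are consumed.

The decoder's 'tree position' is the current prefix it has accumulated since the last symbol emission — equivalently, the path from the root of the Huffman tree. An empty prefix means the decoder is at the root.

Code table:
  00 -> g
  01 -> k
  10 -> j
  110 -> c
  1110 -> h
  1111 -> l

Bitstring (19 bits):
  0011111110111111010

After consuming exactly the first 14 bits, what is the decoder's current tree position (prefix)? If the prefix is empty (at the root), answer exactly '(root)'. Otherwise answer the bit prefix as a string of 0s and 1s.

Answer: (root)

Derivation:
Bit 0: prefix='0' (no match yet)
Bit 1: prefix='00' -> emit 'g', reset
Bit 2: prefix='1' (no match yet)
Bit 3: prefix='11' (no match yet)
Bit 4: prefix='111' (no match yet)
Bit 5: prefix='1111' -> emit 'l', reset
Bit 6: prefix='1' (no match yet)
Bit 7: prefix='11' (no match yet)
Bit 8: prefix='111' (no match yet)
Bit 9: prefix='1110' -> emit 'h', reset
Bit 10: prefix='1' (no match yet)
Bit 11: prefix='11' (no match yet)
Bit 12: prefix='111' (no match yet)
Bit 13: prefix='1111' -> emit 'l', reset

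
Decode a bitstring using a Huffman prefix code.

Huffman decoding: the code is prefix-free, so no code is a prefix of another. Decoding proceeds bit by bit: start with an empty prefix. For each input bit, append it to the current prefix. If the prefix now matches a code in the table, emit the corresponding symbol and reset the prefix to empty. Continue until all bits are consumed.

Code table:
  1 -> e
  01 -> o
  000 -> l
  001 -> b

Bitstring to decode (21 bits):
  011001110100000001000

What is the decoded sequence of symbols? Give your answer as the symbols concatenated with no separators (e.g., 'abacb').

Bit 0: prefix='0' (no match yet)
Bit 1: prefix='01' -> emit 'o', reset
Bit 2: prefix='1' -> emit 'e', reset
Bit 3: prefix='0' (no match yet)
Bit 4: prefix='00' (no match yet)
Bit 5: prefix='001' -> emit 'b', reset
Bit 6: prefix='1' -> emit 'e', reset
Bit 7: prefix='1' -> emit 'e', reset
Bit 8: prefix='0' (no match yet)
Bit 9: prefix='01' -> emit 'o', reset
Bit 10: prefix='0' (no match yet)
Bit 11: prefix='00' (no match yet)
Bit 12: prefix='000' -> emit 'l', reset
Bit 13: prefix='0' (no match yet)
Bit 14: prefix='00' (no match yet)
Bit 15: prefix='000' -> emit 'l', reset
Bit 16: prefix='0' (no match yet)
Bit 17: prefix='01' -> emit 'o', reset
Bit 18: prefix='0' (no match yet)
Bit 19: prefix='00' (no match yet)
Bit 20: prefix='000' -> emit 'l', reset

Answer: oebeeollol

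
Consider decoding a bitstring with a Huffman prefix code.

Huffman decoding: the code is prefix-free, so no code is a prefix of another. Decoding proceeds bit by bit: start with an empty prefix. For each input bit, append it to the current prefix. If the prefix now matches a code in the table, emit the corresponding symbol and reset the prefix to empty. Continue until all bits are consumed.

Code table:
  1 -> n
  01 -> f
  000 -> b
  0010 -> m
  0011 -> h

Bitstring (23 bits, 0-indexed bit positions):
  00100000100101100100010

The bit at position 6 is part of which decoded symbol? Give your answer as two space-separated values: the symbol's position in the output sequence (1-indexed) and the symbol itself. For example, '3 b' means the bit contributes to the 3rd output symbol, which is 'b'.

Answer: 2 b

Derivation:
Bit 0: prefix='0' (no match yet)
Bit 1: prefix='00' (no match yet)
Bit 2: prefix='001' (no match yet)
Bit 3: prefix='0010' -> emit 'm', reset
Bit 4: prefix='0' (no match yet)
Bit 5: prefix='00' (no match yet)
Bit 6: prefix='000' -> emit 'b', reset
Bit 7: prefix='0' (no match yet)
Bit 8: prefix='01' -> emit 'f', reset
Bit 9: prefix='0' (no match yet)
Bit 10: prefix='00' (no match yet)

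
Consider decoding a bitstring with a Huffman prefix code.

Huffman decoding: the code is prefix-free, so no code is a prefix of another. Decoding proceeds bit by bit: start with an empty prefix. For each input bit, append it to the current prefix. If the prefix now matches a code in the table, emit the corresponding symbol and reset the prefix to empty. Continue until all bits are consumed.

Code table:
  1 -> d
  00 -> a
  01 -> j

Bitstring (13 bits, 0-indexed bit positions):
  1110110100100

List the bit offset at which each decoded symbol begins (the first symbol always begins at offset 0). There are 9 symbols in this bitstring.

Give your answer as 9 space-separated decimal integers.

Bit 0: prefix='1' -> emit 'd', reset
Bit 1: prefix='1' -> emit 'd', reset
Bit 2: prefix='1' -> emit 'd', reset
Bit 3: prefix='0' (no match yet)
Bit 4: prefix='01' -> emit 'j', reset
Bit 5: prefix='1' -> emit 'd', reset
Bit 6: prefix='0' (no match yet)
Bit 7: prefix='01' -> emit 'j', reset
Bit 8: prefix='0' (no match yet)
Bit 9: prefix='00' -> emit 'a', reset
Bit 10: prefix='1' -> emit 'd', reset
Bit 11: prefix='0' (no match yet)
Bit 12: prefix='00' -> emit 'a', reset

Answer: 0 1 2 3 5 6 8 10 11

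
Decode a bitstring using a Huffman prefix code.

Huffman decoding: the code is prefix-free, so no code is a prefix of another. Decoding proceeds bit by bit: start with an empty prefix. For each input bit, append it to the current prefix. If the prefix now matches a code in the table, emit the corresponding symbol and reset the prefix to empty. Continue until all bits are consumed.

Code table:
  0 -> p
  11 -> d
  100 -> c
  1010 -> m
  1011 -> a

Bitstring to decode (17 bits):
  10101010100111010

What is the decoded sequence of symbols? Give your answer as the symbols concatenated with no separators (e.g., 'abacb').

Bit 0: prefix='1' (no match yet)
Bit 1: prefix='10' (no match yet)
Bit 2: prefix='101' (no match yet)
Bit 3: prefix='1010' -> emit 'm', reset
Bit 4: prefix='1' (no match yet)
Bit 5: prefix='10' (no match yet)
Bit 6: prefix='101' (no match yet)
Bit 7: prefix='1010' -> emit 'm', reset
Bit 8: prefix='1' (no match yet)
Bit 9: prefix='10' (no match yet)
Bit 10: prefix='100' -> emit 'c', reset
Bit 11: prefix='1' (no match yet)
Bit 12: prefix='11' -> emit 'd', reset
Bit 13: prefix='1' (no match yet)
Bit 14: prefix='10' (no match yet)
Bit 15: prefix='101' (no match yet)
Bit 16: prefix='1010' -> emit 'm', reset

Answer: mmcdm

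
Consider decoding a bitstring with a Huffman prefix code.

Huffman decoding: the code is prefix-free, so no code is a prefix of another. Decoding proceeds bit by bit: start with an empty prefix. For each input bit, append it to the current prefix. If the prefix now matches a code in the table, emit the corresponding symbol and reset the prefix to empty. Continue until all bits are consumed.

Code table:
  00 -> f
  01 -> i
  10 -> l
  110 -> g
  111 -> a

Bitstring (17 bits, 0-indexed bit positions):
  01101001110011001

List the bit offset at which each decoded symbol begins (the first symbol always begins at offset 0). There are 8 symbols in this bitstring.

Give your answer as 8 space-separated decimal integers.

Answer: 0 2 4 6 8 11 13 15

Derivation:
Bit 0: prefix='0' (no match yet)
Bit 1: prefix='01' -> emit 'i', reset
Bit 2: prefix='1' (no match yet)
Bit 3: prefix='10' -> emit 'l', reset
Bit 4: prefix='1' (no match yet)
Bit 5: prefix='10' -> emit 'l', reset
Bit 6: prefix='0' (no match yet)
Bit 7: prefix='01' -> emit 'i', reset
Bit 8: prefix='1' (no match yet)
Bit 9: prefix='11' (no match yet)
Bit 10: prefix='110' -> emit 'g', reset
Bit 11: prefix='0' (no match yet)
Bit 12: prefix='01' -> emit 'i', reset
Bit 13: prefix='1' (no match yet)
Bit 14: prefix='10' -> emit 'l', reset
Bit 15: prefix='0' (no match yet)
Bit 16: prefix='01' -> emit 'i', reset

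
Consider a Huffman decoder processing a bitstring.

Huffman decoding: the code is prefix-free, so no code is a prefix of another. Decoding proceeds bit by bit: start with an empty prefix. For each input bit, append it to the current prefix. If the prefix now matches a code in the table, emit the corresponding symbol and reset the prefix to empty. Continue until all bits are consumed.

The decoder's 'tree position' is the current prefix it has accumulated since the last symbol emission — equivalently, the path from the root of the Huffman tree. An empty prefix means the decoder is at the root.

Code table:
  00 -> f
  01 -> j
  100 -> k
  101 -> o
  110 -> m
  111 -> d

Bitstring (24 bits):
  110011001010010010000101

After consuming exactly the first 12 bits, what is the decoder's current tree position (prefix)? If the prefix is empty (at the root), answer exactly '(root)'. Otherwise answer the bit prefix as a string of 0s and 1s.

Answer: 0

Derivation:
Bit 0: prefix='1' (no match yet)
Bit 1: prefix='11' (no match yet)
Bit 2: prefix='110' -> emit 'm', reset
Bit 3: prefix='0' (no match yet)
Bit 4: prefix='01' -> emit 'j', reset
Bit 5: prefix='1' (no match yet)
Bit 6: prefix='10' (no match yet)
Bit 7: prefix='100' -> emit 'k', reset
Bit 8: prefix='1' (no match yet)
Bit 9: prefix='10' (no match yet)
Bit 10: prefix='101' -> emit 'o', reset
Bit 11: prefix='0' (no match yet)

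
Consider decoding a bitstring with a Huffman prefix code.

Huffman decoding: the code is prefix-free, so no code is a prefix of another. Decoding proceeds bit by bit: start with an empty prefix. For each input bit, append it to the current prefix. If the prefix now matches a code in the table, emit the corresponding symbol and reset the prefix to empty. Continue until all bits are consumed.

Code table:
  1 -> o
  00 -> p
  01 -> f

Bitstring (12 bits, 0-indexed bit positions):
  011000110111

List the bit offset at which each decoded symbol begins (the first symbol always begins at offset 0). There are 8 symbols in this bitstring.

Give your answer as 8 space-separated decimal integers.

Bit 0: prefix='0' (no match yet)
Bit 1: prefix='01' -> emit 'f', reset
Bit 2: prefix='1' -> emit 'o', reset
Bit 3: prefix='0' (no match yet)
Bit 4: prefix='00' -> emit 'p', reset
Bit 5: prefix='0' (no match yet)
Bit 6: prefix='01' -> emit 'f', reset
Bit 7: prefix='1' -> emit 'o', reset
Bit 8: prefix='0' (no match yet)
Bit 9: prefix='01' -> emit 'f', reset
Bit 10: prefix='1' -> emit 'o', reset
Bit 11: prefix='1' -> emit 'o', reset

Answer: 0 2 3 5 7 8 10 11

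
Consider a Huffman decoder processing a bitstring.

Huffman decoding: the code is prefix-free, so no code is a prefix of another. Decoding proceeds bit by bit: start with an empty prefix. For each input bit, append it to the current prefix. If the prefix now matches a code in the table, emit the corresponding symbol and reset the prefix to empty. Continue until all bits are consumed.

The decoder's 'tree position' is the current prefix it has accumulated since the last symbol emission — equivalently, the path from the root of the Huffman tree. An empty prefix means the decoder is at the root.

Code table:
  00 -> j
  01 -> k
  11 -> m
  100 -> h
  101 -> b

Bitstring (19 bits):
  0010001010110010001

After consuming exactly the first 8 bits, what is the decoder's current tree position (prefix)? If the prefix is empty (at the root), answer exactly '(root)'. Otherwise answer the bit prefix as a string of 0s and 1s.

Answer: 0

Derivation:
Bit 0: prefix='0' (no match yet)
Bit 1: prefix='00' -> emit 'j', reset
Bit 2: prefix='1' (no match yet)
Bit 3: prefix='10' (no match yet)
Bit 4: prefix='100' -> emit 'h', reset
Bit 5: prefix='0' (no match yet)
Bit 6: prefix='01' -> emit 'k', reset
Bit 7: prefix='0' (no match yet)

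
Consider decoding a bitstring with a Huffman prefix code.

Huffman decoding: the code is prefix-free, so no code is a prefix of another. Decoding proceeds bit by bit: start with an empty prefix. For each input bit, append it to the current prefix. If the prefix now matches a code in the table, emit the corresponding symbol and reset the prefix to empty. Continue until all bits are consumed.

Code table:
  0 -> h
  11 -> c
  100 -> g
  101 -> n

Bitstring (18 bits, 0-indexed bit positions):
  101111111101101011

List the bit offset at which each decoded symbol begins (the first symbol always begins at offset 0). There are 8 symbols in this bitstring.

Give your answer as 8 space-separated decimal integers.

Answer: 0 3 5 7 9 12 15 16

Derivation:
Bit 0: prefix='1' (no match yet)
Bit 1: prefix='10' (no match yet)
Bit 2: prefix='101' -> emit 'n', reset
Bit 3: prefix='1' (no match yet)
Bit 4: prefix='11' -> emit 'c', reset
Bit 5: prefix='1' (no match yet)
Bit 6: prefix='11' -> emit 'c', reset
Bit 7: prefix='1' (no match yet)
Bit 8: prefix='11' -> emit 'c', reset
Bit 9: prefix='1' (no match yet)
Bit 10: prefix='10' (no match yet)
Bit 11: prefix='101' -> emit 'n', reset
Bit 12: prefix='1' (no match yet)
Bit 13: prefix='10' (no match yet)
Bit 14: prefix='101' -> emit 'n', reset
Bit 15: prefix='0' -> emit 'h', reset
Bit 16: prefix='1' (no match yet)
Bit 17: prefix='11' -> emit 'c', reset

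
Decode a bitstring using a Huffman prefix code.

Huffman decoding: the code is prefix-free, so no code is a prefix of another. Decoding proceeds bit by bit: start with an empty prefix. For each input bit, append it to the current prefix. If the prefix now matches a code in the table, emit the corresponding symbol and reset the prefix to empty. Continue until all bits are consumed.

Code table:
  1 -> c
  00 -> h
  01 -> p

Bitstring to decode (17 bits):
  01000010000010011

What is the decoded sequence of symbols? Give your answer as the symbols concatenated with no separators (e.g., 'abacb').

Bit 0: prefix='0' (no match yet)
Bit 1: prefix='01' -> emit 'p', reset
Bit 2: prefix='0' (no match yet)
Bit 3: prefix='00' -> emit 'h', reset
Bit 4: prefix='0' (no match yet)
Bit 5: prefix='00' -> emit 'h', reset
Bit 6: prefix='1' -> emit 'c', reset
Bit 7: prefix='0' (no match yet)
Bit 8: prefix='00' -> emit 'h', reset
Bit 9: prefix='0' (no match yet)
Bit 10: prefix='00' -> emit 'h', reset
Bit 11: prefix='0' (no match yet)
Bit 12: prefix='01' -> emit 'p', reset
Bit 13: prefix='0' (no match yet)
Bit 14: prefix='00' -> emit 'h', reset
Bit 15: prefix='1' -> emit 'c', reset
Bit 16: prefix='1' -> emit 'c', reset

Answer: phhchhphcc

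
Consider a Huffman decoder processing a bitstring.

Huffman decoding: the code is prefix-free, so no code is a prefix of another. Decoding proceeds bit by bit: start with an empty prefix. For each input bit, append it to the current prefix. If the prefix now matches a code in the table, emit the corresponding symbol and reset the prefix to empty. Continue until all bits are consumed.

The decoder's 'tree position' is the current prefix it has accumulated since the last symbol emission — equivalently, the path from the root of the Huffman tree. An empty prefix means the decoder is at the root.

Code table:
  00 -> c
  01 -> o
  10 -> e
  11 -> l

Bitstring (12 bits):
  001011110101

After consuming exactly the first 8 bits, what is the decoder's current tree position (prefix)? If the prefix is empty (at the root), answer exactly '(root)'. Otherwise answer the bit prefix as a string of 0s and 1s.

Answer: (root)

Derivation:
Bit 0: prefix='0' (no match yet)
Bit 1: prefix='00' -> emit 'c', reset
Bit 2: prefix='1' (no match yet)
Bit 3: prefix='10' -> emit 'e', reset
Bit 4: prefix='1' (no match yet)
Bit 5: prefix='11' -> emit 'l', reset
Bit 6: prefix='1' (no match yet)
Bit 7: prefix='11' -> emit 'l', reset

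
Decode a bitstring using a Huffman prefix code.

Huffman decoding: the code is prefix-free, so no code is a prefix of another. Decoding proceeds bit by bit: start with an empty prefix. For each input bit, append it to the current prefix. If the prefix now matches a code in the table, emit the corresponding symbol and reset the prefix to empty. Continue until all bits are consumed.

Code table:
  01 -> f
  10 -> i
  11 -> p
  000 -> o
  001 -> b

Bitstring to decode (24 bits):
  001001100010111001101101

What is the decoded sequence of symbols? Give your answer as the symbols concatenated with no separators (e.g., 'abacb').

Bit 0: prefix='0' (no match yet)
Bit 1: prefix='00' (no match yet)
Bit 2: prefix='001' -> emit 'b', reset
Bit 3: prefix='0' (no match yet)
Bit 4: prefix='00' (no match yet)
Bit 5: prefix='001' -> emit 'b', reset
Bit 6: prefix='1' (no match yet)
Bit 7: prefix='10' -> emit 'i', reset
Bit 8: prefix='0' (no match yet)
Bit 9: prefix='00' (no match yet)
Bit 10: prefix='001' -> emit 'b', reset
Bit 11: prefix='0' (no match yet)
Bit 12: prefix='01' -> emit 'f', reset
Bit 13: prefix='1' (no match yet)
Bit 14: prefix='11' -> emit 'p', reset
Bit 15: prefix='0' (no match yet)
Bit 16: prefix='00' (no match yet)
Bit 17: prefix='001' -> emit 'b', reset
Bit 18: prefix='1' (no match yet)
Bit 19: prefix='10' -> emit 'i', reset
Bit 20: prefix='1' (no match yet)
Bit 21: prefix='11' -> emit 'p', reset
Bit 22: prefix='0' (no match yet)
Bit 23: prefix='01' -> emit 'f', reset

Answer: bbibfpbipf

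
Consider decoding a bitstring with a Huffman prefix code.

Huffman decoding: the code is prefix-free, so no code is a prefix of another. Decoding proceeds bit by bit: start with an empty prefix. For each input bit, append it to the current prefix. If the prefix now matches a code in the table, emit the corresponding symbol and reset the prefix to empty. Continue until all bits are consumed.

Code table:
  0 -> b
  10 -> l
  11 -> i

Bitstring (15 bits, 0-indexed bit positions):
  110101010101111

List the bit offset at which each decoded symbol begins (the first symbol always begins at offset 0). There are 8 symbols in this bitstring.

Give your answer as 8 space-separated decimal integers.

Answer: 0 2 3 5 7 9 11 13

Derivation:
Bit 0: prefix='1' (no match yet)
Bit 1: prefix='11' -> emit 'i', reset
Bit 2: prefix='0' -> emit 'b', reset
Bit 3: prefix='1' (no match yet)
Bit 4: prefix='10' -> emit 'l', reset
Bit 5: prefix='1' (no match yet)
Bit 6: prefix='10' -> emit 'l', reset
Bit 7: prefix='1' (no match yet)
Bit 8: prefix='10' -> emit 'l', reset
Bit 9: prefix='1' (no match yet)
Bit 10: prefix='10' -> emit 'l', reset
Bit 11: prefix='1' (no match yet)
Bit 12: prefix='11' -> emit 'i', reset
Bit 13: prefix='1' (no match yet)
Bit 14: prefix='11' -> emit 'i', reset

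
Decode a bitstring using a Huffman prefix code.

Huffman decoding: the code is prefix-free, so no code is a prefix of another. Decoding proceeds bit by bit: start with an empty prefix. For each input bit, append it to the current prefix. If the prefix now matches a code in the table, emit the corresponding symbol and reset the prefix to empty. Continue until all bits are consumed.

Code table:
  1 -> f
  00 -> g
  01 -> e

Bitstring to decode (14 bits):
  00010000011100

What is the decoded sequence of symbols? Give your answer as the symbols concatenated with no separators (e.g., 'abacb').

Answer: geggeffg

Derivation:
Bit 0: prefix='0' (no match yet)
Bit 1: prefix='00' -> emit 'g', reset
Bit 2: prefix='0' (no match yet)
Bit 3: prefix='01' -> emit 'e', reset
Bit 4: prefix='0' (no match yet)
Bit 5: prefix='00' -> emit 'g', reset
Bit 6: prefix='0' (no match yet)
Bit 7: prefix='00' -> emit 'g', reset
Bit 8: prefix='0' (no match yet)
Bit 9: prefix='01' -> emit 'e', reset
Bit 10: prefix='1' -> emit 'f', reset
Bit 11: prefix='1' -> emit 'f', reset
Bit 12: prefix='0' (no match yet)
Bit 13: prefix='00' -> emit 'g', reset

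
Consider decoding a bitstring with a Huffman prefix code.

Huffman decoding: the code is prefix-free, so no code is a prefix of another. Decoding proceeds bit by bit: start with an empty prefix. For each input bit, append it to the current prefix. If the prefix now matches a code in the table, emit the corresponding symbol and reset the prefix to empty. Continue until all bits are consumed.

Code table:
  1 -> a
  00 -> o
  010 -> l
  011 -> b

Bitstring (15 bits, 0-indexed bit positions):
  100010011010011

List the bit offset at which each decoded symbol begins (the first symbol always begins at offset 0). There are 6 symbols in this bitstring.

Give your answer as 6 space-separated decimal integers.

Answer: 0 1 3 6 9 12

Derivation:
Bit 0: prefix='1' -> emit 'a', reset
Bit 1: prefix='0' (no match yet)
Bit 2: prefix='00' -> emit 'o', reset
Bit 3: prefix='0' (no match yet)
Bit 4: prefix='01' (no match yet)
Bit 5: prefix='010' -> emit 'l', reset
Bit 6: prefix='0' (no match yet)
Bit 7: prefix='01' (no match yet)
Bit 8: prefix='011' -> emit 'b', reset
Bit 9: prefix='0' (no match yet)
Bit 10: prefix='01' (no match yet)
Bit 11: prefix='010' -> emit 'l', reset
Bit 12: prefix='0' (no match yet)
Bit 13: prefix='01' (no match yet)
Bit 14: prefix='011' -> emit 'b', reset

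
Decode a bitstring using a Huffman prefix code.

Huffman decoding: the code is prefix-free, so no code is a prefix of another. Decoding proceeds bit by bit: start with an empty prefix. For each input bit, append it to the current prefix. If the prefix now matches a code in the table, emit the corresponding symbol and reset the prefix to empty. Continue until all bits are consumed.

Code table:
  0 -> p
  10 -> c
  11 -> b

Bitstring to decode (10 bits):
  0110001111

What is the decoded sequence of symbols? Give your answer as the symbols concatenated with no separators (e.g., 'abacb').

Bit 0: prefix='0' -> emit 'p', reset
Bit 1: prefix='1' (no match yet)
Bit 2: prefix='11' -> emit 'b', reset
Bit 3: prefix='0' -> emit 'p', reset
Bit 4: prefix='0' -> emit 'p', reset
Bit 5: prefix='0' -> emit 'p', reset
Bit 6: prefix='1' (no match yet)
Bit 7: prefix='11' -> emit 'b', reset
Bit 8: prefix='1' (no match yet)
Bit 9: prefix='11' -> emit 'b', reset

Answer: pbpppbb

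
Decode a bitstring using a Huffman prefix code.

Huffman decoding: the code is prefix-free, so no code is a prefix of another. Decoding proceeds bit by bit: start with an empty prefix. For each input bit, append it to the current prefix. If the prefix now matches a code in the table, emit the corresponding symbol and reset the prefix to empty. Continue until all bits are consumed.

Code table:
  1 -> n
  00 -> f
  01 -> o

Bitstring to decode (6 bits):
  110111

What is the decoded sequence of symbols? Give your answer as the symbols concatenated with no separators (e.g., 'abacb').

Bit 0: prefix='1' -> emit 'n', reset
Bit 1: prefix='1' -> emit 'n', reset
Bit 2: prefix='0' (no match yet)
Bit 3: prefix='01' -> emit 'o', reset
Bit 4: prefix='1' -> emit 'n', reset
Bit 5: prefix='1' -> emit 'n', reset

Answer: nnonn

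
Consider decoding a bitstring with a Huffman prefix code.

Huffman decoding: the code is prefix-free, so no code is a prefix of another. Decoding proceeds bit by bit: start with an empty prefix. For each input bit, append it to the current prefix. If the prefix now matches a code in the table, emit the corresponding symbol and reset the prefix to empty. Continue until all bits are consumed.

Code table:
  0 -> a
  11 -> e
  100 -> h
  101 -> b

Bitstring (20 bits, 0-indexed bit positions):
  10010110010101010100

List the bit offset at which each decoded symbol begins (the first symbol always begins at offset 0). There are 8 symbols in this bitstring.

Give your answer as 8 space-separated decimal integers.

Answer: 0 3 6 9 12 13 16 17

Derivation:
Bit 0: prefix='1' (no match yet)
Bit 1: prefix='10' (no match yet)
Bit 2: prefix='100' -> emit 'h', reset
Bit 3: prefix='1' (no match yet)
Bit 4: prefix='10' (no match yet)
Bit 5: prefix='101' -> emit 'b', reset
Bit 6: prefix='1' (no match yet)
Bit 7: prefix='10' (no match yet)
Bit 8: prefix='100' -> emit 'h', reset
Bit 9: prefix='1' (no match yet)
Bit 10: prefix='10' (no match yet)
Bit 11: prefix='101' -> emit 'b', reset
Bit 12: prefix='0' -> emit 'a', reset
Bit 13: prefix='1' (no match yet)
Bit 14: prefix='10' (no match yet)
Bit 15: prefix='101' -> emit 'b', reset
Bit 16: prefix='0' -> emit 'a', reset
Bit 17: prefix='1' (no match yet)
Bit 18: prefix='10' (no match yet)
Bit 19: prefix='100' -> emit 'h', reset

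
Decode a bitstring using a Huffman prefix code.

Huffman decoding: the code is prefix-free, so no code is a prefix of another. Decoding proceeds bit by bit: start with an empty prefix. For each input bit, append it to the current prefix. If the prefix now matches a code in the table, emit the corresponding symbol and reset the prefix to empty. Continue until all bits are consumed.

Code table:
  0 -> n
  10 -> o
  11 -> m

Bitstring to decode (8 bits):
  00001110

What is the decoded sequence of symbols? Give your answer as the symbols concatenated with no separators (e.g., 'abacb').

Answer: nnnnmo

Derivation:
Bit 0: prefix='0' -> emit 'n', reset
Bit 1: prefix='0' -> emit 'n', reset
Bit 2: prefix='0' -> emit 'n', reset
Bit 3: prefix='0' -> emit 'n', reset
Bit 4: prefix='1' (no match yet)
Bit 5: prefix='11' -> emit 'm', reset
Bit 6: prefix='1' (no match yet)
Bit 7: prefix='10' -> emit 'o', reset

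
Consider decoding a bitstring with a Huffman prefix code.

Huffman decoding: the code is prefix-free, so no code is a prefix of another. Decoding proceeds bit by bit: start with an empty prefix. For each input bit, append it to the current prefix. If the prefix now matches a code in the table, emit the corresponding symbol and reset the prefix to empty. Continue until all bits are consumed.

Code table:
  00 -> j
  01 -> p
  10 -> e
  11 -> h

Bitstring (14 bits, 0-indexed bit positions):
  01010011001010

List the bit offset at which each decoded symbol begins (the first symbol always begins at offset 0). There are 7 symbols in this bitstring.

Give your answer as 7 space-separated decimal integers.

Answer: 0 2 4 6 8 10 12

Derivation:
Bit 0: prefix='0' (no match yet)
Bit 1: prefix='01' -> emit 'p', reset
Bit 2: prefix='0' (no match yet)
Bit 3: prefix='01' -> emit 'p', reset
Bit 4: prefix='0' (no match yet)
Bit 5: prefix='00' -> emit 'j', reset
Bit 6: prefix='1' (no match yet)
Bit 7: prefix='11' -> emit 'h', reset
Bit 8: prefix='0' (no match yet)
Bit 9: prefix='00' -> emit 'j', reset
Bit 10: prefix='1' (no match yet)
Bit 11: prefix='10' -> emit 'e', reset
Bit 12: prefix='1' (no match yet)
Bit 13: prefix='10' -> emit 'e', reset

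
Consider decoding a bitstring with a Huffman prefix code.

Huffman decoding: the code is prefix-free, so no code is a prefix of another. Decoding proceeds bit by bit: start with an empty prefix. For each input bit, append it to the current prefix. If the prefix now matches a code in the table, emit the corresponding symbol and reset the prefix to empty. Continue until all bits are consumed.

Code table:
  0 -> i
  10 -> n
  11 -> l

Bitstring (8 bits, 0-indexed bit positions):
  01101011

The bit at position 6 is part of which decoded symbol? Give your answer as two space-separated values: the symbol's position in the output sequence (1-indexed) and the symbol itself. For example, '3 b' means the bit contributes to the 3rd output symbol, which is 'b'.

Answer: 5 l

Derivation:
Bit 0: prefix='0' -> emit 'i', reset
Bit 1: prefix='1' (no match yet)
Bit 2: prefix='11' -> emit 'l', reset
Bit 3: prefix='0' -> emit 'i', reset
Bit 4: prefix='1' (no match yet)
Bit 5: prefix='10' -> emit 'n', reset
Bit 6: prefix='1' (no match yet)
Bit 7: prefix='11' -> emit 'l', reset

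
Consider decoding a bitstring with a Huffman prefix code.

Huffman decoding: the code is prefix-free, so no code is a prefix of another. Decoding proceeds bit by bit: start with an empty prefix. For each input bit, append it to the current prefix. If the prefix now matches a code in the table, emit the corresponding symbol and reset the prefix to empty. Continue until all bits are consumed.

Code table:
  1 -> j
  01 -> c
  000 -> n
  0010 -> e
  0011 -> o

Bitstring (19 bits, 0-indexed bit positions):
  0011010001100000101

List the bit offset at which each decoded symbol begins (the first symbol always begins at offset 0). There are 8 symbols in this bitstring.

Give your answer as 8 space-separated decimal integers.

Answer: 0 4 6 9 10 11 14 18

Derivation:
Bit 0: prefix='0' (no match yet)
Bit 1: prefix='00' (no match yet)
Bit 2: prefix='001' (no match yet)
Bit 3: prefix='0011' -> emit 'o', reset
Bit 4: prefix='0' (no match yet)
Bit 5: prefix='01' -> emit 'c', reset
Bit 6: prefix='0' (no match yet)
Bit 7: prefix='00' (no match yet)
Bit 8: prefix='000' -> emit 'n', reset
Bit 9: prefix='1' -> emit 'j', reset
Bit 10: prefix='1' -> emit 'j', reset
Bit 11: prefix='0' (no match yet)
Bit 12: prefix='00' (no match yet)
Bit 13: prefix='000' -> emit 'n', reset
Bit 14: prefix='0' (no match yet)
Bit 15: prefix='00' (no match yet)
Bit 16: prefix='001' (no match yet)
Bit 17: prefix='0010' -> emit 'e', reset
Bit 18: prefix='1' -> emit 'j', reset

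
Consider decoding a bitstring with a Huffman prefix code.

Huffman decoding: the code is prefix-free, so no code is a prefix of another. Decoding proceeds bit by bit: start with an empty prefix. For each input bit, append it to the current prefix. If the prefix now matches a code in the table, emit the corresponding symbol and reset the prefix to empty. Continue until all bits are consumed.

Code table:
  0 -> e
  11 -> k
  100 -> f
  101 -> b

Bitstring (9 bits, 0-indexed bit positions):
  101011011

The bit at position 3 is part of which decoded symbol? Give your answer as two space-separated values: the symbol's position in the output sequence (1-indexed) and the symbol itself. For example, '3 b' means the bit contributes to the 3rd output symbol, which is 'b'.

Bit 0: prefix='1' (no match yet)
Bit 1: prefix='10' (no match yet)
Bit 2: prefix='101' -> emit 'b', reset
Bit 3: prefix='0' -> emit 'e', reset
Bit 4: prefix='1' (no match yet)
Bit 5: prefix='11' -> emit 'k', reset
Bit 6: prefix='0' -> emit 'e', reset
Bit 7: prefix='1' (no match yet)

Answer: 2 e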